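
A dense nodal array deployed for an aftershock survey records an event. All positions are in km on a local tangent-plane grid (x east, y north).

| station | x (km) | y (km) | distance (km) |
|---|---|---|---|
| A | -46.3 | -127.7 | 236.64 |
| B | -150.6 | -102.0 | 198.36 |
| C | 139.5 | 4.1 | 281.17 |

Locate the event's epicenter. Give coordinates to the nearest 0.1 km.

Circle about each station: (x + 46.3)² + (y + 127.7)² = 236.64²; (x + 150.6)² + (y + 102.0)² = 198.36²; (x − 139.5)² + (y − 4.1)² = 281.17².
Subtracting the A equation from the B and C equations removes the quadratic terms:
-208.6 x + 51.4 y = 31285.18
371.6 x + 263.6 y = -22032.00
Solving the 2×2 system: x ≈ -126.6, y ≈ 94.9 km.

x ≈ -126.6 km, y ≈ 94.9 km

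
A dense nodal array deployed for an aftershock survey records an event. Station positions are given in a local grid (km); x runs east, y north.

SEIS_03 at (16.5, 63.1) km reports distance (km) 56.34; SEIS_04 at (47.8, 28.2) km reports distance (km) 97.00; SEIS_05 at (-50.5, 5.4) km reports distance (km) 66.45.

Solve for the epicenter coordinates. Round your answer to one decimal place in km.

Circle about each station: (x − 16.5)² + (y − 63.1)² = 56.34²; (x − 47.8)² + (y − 28.2)² = 97.00²; (x + 50.5)² + (y − 5.4)² = 66.45².
Subtracting pairs of circle equations eliminates x²+y² and gives linear equations (the radical axes):
62.6 x − 69.8 y = -7408.58
-134.0 x − 115.4 y = -2915.86
Solving the 2×2 system: x ≈ -39.3, y ≈ 70.9 km.

x ≈ -39.3 km, y ≈ 70.9 km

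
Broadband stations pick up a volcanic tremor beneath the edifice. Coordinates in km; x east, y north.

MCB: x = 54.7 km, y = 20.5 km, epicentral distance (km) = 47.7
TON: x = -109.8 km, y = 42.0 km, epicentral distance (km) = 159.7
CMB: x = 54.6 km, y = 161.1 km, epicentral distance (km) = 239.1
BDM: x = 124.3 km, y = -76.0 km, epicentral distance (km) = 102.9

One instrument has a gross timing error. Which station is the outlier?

Solve using three stations at a time. Using MCB, TON, BDM (subtract circle equations pairwise → linear system) gives (x, y) ≈ (35.9, -23.3).
Distances from that point to each station vs reported:
  MCB: calculated 47.7 vs reported 47.7 → residual 0.0 km
  TON: calculated 159.7 vs reported 159.7 → residual 0.0 km
  CMB: calculated 185.4 vs reported 239.1 → residual 53.7 km
  BDM: calculated 102.9 vs reported 102.9 → residual 0.0 km
MCB, TON, BDM are mutually consistent (residuals ≈ 0); CMB is off by 53.7 km.

CMB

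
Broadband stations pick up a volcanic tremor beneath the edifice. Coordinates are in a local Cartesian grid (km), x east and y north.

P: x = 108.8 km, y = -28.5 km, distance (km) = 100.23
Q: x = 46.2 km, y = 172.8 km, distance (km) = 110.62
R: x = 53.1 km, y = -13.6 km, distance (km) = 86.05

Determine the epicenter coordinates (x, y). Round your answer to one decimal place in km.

81.0 km east, 67.8 km north

Circle about each station: (x − 108.8)² + (y + 28.5)² = 100.23²; (x − 46.2)² + (y − 172.8)² = 110.62²; (x − 53.1)² + (y + 13.6)² = 86.05².
Subtracting the P equation from the Q and R equations removes the quadratic terms:
-125.2 x + 402.6 y = 17153.86
-111.4 x + 29.8 y = -7003.67
Solving the 2×2 system: x ≈ 81.0, y ≈ 67.8 km.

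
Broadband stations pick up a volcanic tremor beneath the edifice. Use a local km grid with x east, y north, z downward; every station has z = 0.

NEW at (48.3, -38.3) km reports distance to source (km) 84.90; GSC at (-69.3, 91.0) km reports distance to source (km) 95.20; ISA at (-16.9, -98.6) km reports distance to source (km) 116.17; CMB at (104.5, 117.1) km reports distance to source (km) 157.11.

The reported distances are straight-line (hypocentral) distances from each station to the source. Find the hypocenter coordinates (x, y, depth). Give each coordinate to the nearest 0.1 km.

x ≈ -14.1 km, y ≈ 15.9 km, depth ≈ 19.4 km

Each station gives a sphere (x−x_i)² + (y−y_i)² + z² = d_i² (stations at z=0).
Subtracting the NEW sphere from GSC and ISA: z² cancels, leaving linear equations in x and y:
-235.2 x + 258.6 y = 7428.68
-130.4 x − 120.6 y = -79.67
Solving: x ≈ -14.098, y ≈ 15.904 km (keep extra digits for the depth step; rounded: -14.1, 15.9).
Then from the NEW sphere: z² = 84.90² − (x − 48.3)² − (y + 38.3)² with x = -14.098, y = 15.904, so z ≈ 19.402 ≈ 19.4 km.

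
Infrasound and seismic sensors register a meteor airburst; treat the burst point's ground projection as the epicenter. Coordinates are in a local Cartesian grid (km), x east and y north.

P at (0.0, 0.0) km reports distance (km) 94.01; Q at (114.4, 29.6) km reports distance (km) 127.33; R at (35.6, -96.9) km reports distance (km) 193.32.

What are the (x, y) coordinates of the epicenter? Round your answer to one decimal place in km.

(4.5, 93.9)

Circle about each station: x² + y² = 94.01²; (x − 114.4)² + (y − 29.6)² = 127.33²; (x − 35.6)² + (y + 96.9)² = 193.32².
Subtracting the P equation from the Q and R equations removes the quadratic terms:
228.8 x + 59.2 y = 6588.47
71.2 x − 193.8 y = -17877.77
Solving the 2×2 system: x ≈ 4.5, y ≈ 93.9 km.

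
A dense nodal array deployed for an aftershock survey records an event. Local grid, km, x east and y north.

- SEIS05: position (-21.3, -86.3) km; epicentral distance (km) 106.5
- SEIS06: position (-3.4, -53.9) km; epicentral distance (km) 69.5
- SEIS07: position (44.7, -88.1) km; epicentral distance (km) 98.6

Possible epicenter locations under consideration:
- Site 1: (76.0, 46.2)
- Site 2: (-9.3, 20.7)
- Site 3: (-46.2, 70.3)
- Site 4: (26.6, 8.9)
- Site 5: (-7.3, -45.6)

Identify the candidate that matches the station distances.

Site 4

For each candidate, compare |candidate − station| to the reported distance:
Site 1: residuals SEIS05 57.9, SEIS06 58.3, SEIS07 39.3 → max 58.3 km
Site 2: residuals SEIS05 1.2, SEIS06 5.3, SEIS07 22.9 → max 22.9 km
Site 3: residuals SEIS05 52.1, SEIS06 61.9, SEIS07 84.0 → max 84.0 km
Site 4: residuals SEIS05 0.1, SEIS06 0.1, SEIS07 0.1 → max 0.1 km
Site 5: residuals SEIS05 63.5, SEIS06 60.3, SEIS07 31.4 → max 63.5 km
Only Site 4 has all residuals ≈ 0.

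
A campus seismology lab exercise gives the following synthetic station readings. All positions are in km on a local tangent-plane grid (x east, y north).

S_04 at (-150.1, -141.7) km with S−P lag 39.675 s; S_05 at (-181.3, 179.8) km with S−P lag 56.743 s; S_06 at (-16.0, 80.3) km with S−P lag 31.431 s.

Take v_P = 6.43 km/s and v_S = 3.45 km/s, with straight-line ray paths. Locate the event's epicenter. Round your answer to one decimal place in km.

141.2 km east, -93.0 km north

Distance from S−P lag: d = Δt · v_P v_S / (v_P − v_S) = Δt · (6.43·3.45)/(6.43−3.45) ≈ 7.4441·Δt.
So d_S_04 = 295.35, d_S_05 = 422.40, d_S_06 = 233.98 km.
Circle about each station: (x + 150.1)² + (y + 141.7)² = 295.35²; (x + 181.3)² + (y − 179.8)² = 422.40²; (x + 16.0)² + (y − 80.3)² = 233.98².
Subtracting the S_04 equation from the S_05 and S_06 equations removes the quadratic terms:
-62.4 x + 643.0 y = -68601.31
268.2 x + 444.0 y = -3419.83
Solving the 2×2 system: x ≈ 141.2, y ≈ -93.0 km.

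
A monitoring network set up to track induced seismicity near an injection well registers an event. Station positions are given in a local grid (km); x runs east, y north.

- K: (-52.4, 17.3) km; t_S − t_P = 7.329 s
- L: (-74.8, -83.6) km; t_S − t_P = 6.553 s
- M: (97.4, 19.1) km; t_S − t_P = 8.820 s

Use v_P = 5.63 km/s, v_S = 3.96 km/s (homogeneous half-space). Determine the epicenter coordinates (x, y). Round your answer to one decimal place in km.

Distance from S−P lag: d = Δt · v_P v_S / (v_P − v_S) = Δt · (5.63·3.96)/(5.63−3.96) ≈ 13.3502·Δt.
So d_K = 97.84, d_L = 87.48, d_M = 117.75 km.
Circle about each station: (x + 52.4)² + (y − 17.3)² = 97.84²; (x + 74.8)² + (y + 83.6)² = 87.48²; (x − 97.4)² + (y − 19.1)² = 117.75².
Subtracting pairs of circle equations eliminates x²+y² and gives linear equations (the radical axes):
-44.8 x − 201.8 y = 11458.87
299.6 x + 3.6 y = 2514.12
Solving the 2×2 system: x ≈ 9.1, y ≈ -58.8 km.

9.1 km east, -58.8 km north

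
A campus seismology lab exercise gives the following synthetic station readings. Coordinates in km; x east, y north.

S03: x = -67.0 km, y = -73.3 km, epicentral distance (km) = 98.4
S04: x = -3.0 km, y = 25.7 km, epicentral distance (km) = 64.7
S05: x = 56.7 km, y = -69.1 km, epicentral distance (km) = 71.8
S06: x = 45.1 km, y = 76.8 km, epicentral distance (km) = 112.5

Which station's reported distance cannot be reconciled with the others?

S05

Solve using three stations at a time. Using S03, S04, S06 (subtract circle equations pairwise → linear system) gives (x, y) ≈ (23.2, -33.7).
Distances from that point to each station vs reported:
  S03: calculated 98.6 vs reported 98.4 → residual 0.2 km
  S04: calculated 64.9 vs reported 64.7 → residual 0.2 km
  S05: calculated 48.7 vs reported 71.8 → residual 23.1 km
  S06: calculated 112.6 vs reported 112.5 → residual 0.1 km
S03, S04, S06 are mutually consistent (residuals ≈ 0); S05 is off by 23.1 km.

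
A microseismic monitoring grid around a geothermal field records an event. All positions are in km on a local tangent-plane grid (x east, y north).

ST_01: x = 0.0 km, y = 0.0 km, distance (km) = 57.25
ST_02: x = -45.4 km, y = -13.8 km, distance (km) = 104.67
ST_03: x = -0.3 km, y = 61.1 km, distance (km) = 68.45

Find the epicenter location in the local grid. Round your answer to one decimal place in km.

Circle about each station: x² + y² = 57.25²; (x + 45.4)² + (y + 13.8)² = 104.67²; (x + 0.3)² + (y − 61.1)² = 68.45².
Subtracting the ST_01 equation from the ST_02 and ST_03 equations removes the quadratic terms:
-90.8 x − 27.6 y = -5426.65
-0.6 x + 122.2 y = 2325.46
Solving the 2×2 system: x ≈ 53.9, y ≈ 19.3 km.
Check against ST_01 (with the unrounded x, y): √(x²+y²) = 57.25 ≈ 57.25 km. ✓

53.9 km east, 19.3 km north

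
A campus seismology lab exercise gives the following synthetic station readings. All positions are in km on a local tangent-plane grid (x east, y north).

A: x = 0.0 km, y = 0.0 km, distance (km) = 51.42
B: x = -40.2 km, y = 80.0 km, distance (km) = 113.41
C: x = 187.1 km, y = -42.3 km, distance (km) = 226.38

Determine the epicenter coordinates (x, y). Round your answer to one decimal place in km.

Circle about each station: x² + y² = 51.42²; (x + 40.2)² + (y − 80.0)² = 113.41²; (x − 187.1)² + (y + 42.3)² = 226.38².
Subtracting the A equation from the B and C equations removes the quadratic terms:
-80.4 x + 160.0 y = -2201.77
374.2 x − 84.6 y = -11808.19
Solving the 2×2 system: x ≈ -39.1, y ≈ -33.4 km.
Check against A (with the unrounded x, y): √(x²+y²) = 51.44 ≈ 51.42 km. ✓

-39.1 km east, -33.4 km north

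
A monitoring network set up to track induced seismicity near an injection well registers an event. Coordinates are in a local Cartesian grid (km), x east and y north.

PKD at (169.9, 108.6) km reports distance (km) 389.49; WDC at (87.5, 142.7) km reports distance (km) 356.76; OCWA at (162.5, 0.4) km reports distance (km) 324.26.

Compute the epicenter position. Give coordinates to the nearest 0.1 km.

x ≈ -129.6 km, y ≈ -140.4 km

Circle about each station: (x − 169.9)² + (y − 108.6)² = 389.49²; (x − 87.5)² + (y − 142.7)² = 356.76²; (x − 162.5)² + (y − 0.4)² = 324.26².
Subtracting pairs of circle equations eliminates x²+y² and gives linear equations (the radical axes):
-164.8 x + 68.2 y = 11784.33
-14.8 x − 216.4 y = 32304.35
Solving the 2×2 system: x ≈ -129.6, y ≈ -140.4 km.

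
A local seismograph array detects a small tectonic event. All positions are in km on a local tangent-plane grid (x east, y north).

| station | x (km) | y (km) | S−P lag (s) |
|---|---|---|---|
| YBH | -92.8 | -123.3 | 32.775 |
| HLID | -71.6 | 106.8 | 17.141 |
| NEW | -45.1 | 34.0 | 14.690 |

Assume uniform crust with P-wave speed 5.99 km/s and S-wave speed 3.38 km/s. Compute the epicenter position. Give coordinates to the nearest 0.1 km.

(58.8, 80.8)

Distance from S−P lag: d = Δt · v_P v_S / (v_P − v_S) = Δt · (5.99·3.38)/(5.99−3.38) ≈ 7.7572·Δt.
So d_YBH = 254.24, d_HLID = 132.97, d_NEW = 113.95 km.
Circle about each station: (x + 92.8)² + (y + 123.3)² = 254.24²; (x + 71.6)² + (y − 106.8)² = 132.97²; (x + 45.1)² + (y − 34.0)² = 113.95².
Subtracting pairs of circle equations eliminates x²+y² and gives linear equations (the radical axes):
42.4 x + 460.2 y = 39675.03
95.4 x + 314.6 y = 31028.66
Solving the 2×2 system: x ≈ 58.8, y ≈ 80.8 km.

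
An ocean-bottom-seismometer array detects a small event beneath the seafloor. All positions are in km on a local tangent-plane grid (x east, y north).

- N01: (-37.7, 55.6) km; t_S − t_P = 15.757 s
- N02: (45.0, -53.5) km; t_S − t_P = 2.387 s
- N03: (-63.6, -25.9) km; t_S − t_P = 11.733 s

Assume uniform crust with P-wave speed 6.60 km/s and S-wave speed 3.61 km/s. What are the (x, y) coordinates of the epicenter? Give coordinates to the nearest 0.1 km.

26.0 km east, -52.6 km north

Distance from S−P lag: d = Δt · v_P v_S / (v_P − v_S) = Δt · (6.60·3.61)/(6.60−3.61) ≈ 7.9686·Δt.
So d_N01 = 125.56, d_N02 = 19.02, d_N03 = 93.50 km.
Circle about each station: (x + 37.7)² + (y − 55.6)² = 125.56²; (x − 45.0)² + (y + 53.5)² = 19.02²; (x + 63.6)² + (y + 25.9)² = 93.50².
Subtracting pairs of circle equations eliminates x²+y² and gives linear equations (the radical axes):
165.4 x − 218.2 y = 15778.15
-51.8 x − 163.0 y = 7226.18
Solving the 2×2 system: x ≈ 26.0, y ≈ -52.6 km.
Check against N01 (with the unrounded x, y): √((x + 37.7)²+(y − 55.6)²) = 125.56 ≈ 125.56 km. ✓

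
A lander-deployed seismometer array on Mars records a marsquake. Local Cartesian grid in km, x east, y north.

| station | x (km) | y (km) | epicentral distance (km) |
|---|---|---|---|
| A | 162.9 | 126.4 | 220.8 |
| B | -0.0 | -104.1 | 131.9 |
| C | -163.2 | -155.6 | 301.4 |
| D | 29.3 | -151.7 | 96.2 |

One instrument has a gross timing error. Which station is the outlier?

Solve using three stations at a time. Using A, B, C (subtract circle equations pairwise → linear system) gives (x, y) ≈ (131.6, -92.3).
Distances from that point to each station vs reported:
  A: calculated 220.9 vs reported 220.8 → residual 0.1 km
  B: calculated 132.1 vs reported 131.9 → residual 0.2 km
  C: calculated 301.5 vs reported 301.4 → residual 0.1 km
  D: calculated 118.3 vs reported 96.2 → residual 22.1 km
A, B, C are mutually consistent (residuals ≈ 0); D is off by 22.1 km.

D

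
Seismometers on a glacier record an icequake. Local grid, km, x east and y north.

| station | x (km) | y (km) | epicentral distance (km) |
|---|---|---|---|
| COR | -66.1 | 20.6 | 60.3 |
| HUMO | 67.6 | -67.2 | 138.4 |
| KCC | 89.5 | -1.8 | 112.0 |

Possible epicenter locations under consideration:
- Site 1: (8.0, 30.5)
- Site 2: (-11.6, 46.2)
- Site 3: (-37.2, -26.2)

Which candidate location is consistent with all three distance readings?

For each candidate, compare |candidate − station| to the reported distance:
Site 1: residuals COR 14.5, HUMO 24.0, KCC 24.3 → max 24.3 km
Site 2: residuals COR 0.1, HUMO 0.1, KCC 0.1 → max 0.1 km
Site 3: residuals COR 5.3, HUMO 25.9, KCC 17.0 → max 25.9 km
Only Site 2 has all residuals ≈ 0.

Site 2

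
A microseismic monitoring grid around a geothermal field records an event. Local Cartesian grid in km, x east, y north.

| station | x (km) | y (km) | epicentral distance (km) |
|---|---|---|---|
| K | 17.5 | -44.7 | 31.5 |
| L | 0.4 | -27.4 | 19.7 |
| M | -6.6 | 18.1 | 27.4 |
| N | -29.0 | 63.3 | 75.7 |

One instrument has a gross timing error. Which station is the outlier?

K

Solve using three stations at a time. Using L, M, N (subtract circle equations pairwise → linear system) gives (x, y) ≈ (-7.6, -9.3).
Distances from that point to each station vs reported:
  K: calculated 43.4 vs reported 31.5 → residual 11.9 km
  L: calculated 19.8 vs reported 19.7 → residual 0.1 km
  M: calculated 27.4 vs reported 27.4 → residual 0.0 km
  N: calculated 75.7 vs reported 75.7 → residual 0.0 km
L, M, N are mutually consistent (residuals ≈ 0); K is off by 11.9 km.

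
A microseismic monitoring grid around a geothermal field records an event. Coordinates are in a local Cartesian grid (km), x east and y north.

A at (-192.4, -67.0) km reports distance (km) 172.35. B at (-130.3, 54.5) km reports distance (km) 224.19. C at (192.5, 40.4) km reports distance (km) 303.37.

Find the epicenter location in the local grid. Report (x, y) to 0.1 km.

Circle about each station: (x + 192.4)² + (y + 67.0)² = 172.35²; (x + 130.3)² + (y − 54.5)² = 224.19²; (x − 192.5)² + (y − 40.4)² = 303.37².
Subtracting the A equation from the B and C equations removes the quadratic terms:
124.2 x + 243.0 y = -42115.05
769.8 x + 214.8 y = -65147.18
Solving the 2×2 system: x ≈ -42.3, y ≈ -151.7 km.

x ≈ -42.3 km, y ≈ -151.7 km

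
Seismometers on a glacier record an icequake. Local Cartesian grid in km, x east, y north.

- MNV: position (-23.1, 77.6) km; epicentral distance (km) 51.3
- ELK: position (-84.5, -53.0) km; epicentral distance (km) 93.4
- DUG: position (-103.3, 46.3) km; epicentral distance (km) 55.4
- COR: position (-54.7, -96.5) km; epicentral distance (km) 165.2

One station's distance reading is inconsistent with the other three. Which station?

COR

Solve using three stations at a time. Using MNV, ELK, DUG (subtract circle equations pairwise → linear system) gives (x, y) ≈ (-49.4, 33.5).
Distances from that point to each station vs reported:
  MNV: calculated 51.3 vs reported 51.3 → residual 0.0 km
  ELK: calculated 93.4 vs reported 93.4 → residual 0.0 km
  DUG: calculated 55.4 vs reported 55.4 → residual 0.0 km
  COR: calculated 130.2 vs reported 165.2 → residual 35.0 km
MNV, ELK, DUG are mutually consistent (residuals ≈ 0); COR is off by 35.0 km.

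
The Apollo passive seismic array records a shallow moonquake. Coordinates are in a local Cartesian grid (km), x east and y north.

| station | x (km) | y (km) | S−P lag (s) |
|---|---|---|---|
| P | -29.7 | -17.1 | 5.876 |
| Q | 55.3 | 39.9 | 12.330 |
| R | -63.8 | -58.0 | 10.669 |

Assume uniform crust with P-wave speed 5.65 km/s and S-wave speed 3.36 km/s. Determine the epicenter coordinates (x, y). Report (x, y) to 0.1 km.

x ≈ -46.3 km, y ≈ 28.7 km

Distance from S−P lag: d = Δt · v_P v_S / (v_P − v_S) = Δt · (5.65·3.36)/(5.65−3.36) ≈ 8.2900·Δt.
So d_P = 48.71, d_Q = 102.22, d_R = 88.45 km.
Circle about each station: (x + 29.7)² + (y + 17.1)² = 48.71²; (x − 55.3)² + (y − 39.9)² = 102.22²; (x + 63.8)² + (y + 58.0)² = 88.45².
Subtracting pairs of circle equations eliminates x²+y² and gives linear equations (the radical axes):
170.0 x + 114.0 y = -4600.66
-68.2 x − 81.8 y = 809.20
Solving the 2×2 system: x ≈ -46.3, y ≈ 28.7 km.
Check against P (with the unrounded x, y): √((x + 29.7)²+(y + 17.1)²) = 48.76 ≈ 48.71 km. ✓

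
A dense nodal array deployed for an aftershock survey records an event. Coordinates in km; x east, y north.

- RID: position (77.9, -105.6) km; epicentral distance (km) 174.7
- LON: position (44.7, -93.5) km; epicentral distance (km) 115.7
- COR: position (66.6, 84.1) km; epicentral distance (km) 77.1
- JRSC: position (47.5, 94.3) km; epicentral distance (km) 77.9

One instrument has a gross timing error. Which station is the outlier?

Solve using three stations at a time. Using LON, COR, JRSC (subtract circle equations pairwise → linear system) gives (x, y) ≈ (23.5, 20.2).
Distances from that point to each station vs reported:
  RID: calculated 137.1 vs reported 174.7 → residual 37.6 km
  LON: calculated 115.7 vs reported 115.7 → residual 0.0 km
  COR: calculated 77.1 vs reported 77.1 → residual 0.0 km
  JRSC: calculated 77.9 vs reported 77.9 → residual 0.0 km
LON, COR, JRSC are mutually consistent (residuals ≈ 0); RID is off by 37.6 km.

RID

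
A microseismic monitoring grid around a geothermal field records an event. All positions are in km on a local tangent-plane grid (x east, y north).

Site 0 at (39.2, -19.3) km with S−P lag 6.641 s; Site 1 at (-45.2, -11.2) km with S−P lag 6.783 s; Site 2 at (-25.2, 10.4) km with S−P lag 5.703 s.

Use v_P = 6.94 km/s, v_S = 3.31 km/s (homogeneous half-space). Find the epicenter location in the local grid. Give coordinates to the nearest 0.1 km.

-2.8 km east, -17.9 km north

Distance from S−P lag: d = Δt · v_P v_S / (v_P − v_S) = Δt · (6.94·3.31)/(6.94−3.31) ≈ 6.3282·Δt.
So d_Site 0 = 42.03, d_Site 1 = 42.92, d_Site 2 = 36.09 km.
Circle about each station: (x − 39.2)² + (y + 19.3)² = 42.03²; (x + 45.2)² + (y + 11.2)² = 42.92²; (x + 25.2)² + (y − 10.4)² = 36.09².
Subtracting the Site 0 equation from the Site 1 and Site 2 equations removes the quadratic terms:
-168.8 x + 16.2 y = 183.74
-128.8 x + 59.4 y = -701.90
Solving the 2×2 system: x ≈ -2.8, y ≈ -17.9 km.
Check against Site 0 (with the unrounded x, y): √((x − 39.2)²+(y + 19.3)²) = 42.03 ≈ 42.03 km. ✓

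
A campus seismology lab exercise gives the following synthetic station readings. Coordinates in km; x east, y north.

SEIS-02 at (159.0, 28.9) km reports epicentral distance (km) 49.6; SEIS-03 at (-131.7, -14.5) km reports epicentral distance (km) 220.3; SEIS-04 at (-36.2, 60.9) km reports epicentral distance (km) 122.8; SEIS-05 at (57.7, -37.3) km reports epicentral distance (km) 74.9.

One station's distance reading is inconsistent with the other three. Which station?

SEIS-02

Solve using three stations at a time. Using SEIS-03, SEIS-04, SEIS-05 (subtract circle equations pairwise → linear system) gives (x, y) ≈ (83.4, 33.1).
Distances from that point to each station vs reported:
  SEIS-02: calculated 75.7 vs reported 49.6 → residual 26.1 km
  SEIS-03: calculated 220.3 vs reported 220.3 → residual 0.0 km
  SEIS-04: calculated 122.8 vs reported 122.8 → residual 0.0 km
  SEIS-05: calculated 74.9 vs reported 74.9 → residual 0.0 km
SEIS-03, SEIS-04, SEIS-05 are mutually consistent (residuals ≈ 0); SEIS-02 is off by 26.1 km.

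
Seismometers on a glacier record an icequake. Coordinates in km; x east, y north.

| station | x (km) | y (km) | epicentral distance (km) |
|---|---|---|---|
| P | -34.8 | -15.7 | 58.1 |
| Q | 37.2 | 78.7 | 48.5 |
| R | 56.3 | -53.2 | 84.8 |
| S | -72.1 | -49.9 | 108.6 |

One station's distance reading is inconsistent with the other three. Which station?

Q

Solve using three stations at a time. Using P, R, S (subtract circle equations pairwise → linear system) gives (x, y) ≈ (11.8, 19.1).
Distances from that point to each station vs reported:
  P: calculated 58.2 vs reported 58.1 → residual 0.1 km
  Q: calculated 64.8 vs reported 48.5 → residual 16.3 km
  R: calculated 84.8 vs reported 84.8 → residual 0.0 km
  S: calculated 108.6 vs reported 108.6 → residual 0.0 km
P, R, S are mutually consistent (residuals ≈ 0); Q is off by 16.3 km.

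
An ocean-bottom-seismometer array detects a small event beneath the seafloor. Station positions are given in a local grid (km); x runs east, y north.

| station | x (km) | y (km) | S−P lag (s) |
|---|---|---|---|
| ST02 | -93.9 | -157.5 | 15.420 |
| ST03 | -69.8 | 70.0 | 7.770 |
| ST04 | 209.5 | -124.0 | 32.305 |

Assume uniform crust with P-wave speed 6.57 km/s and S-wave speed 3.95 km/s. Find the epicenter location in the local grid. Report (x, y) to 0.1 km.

Distance from S−P lag: d = Δt · v_P v_S / (v_P − v_S) = Δt · (6.57·3.95)/(6.57−3.95) ≈ 9.9052·Δt.
So d_ST02 = 152.74, d_ST03 = 76.96, d_ST04 = 319.99 km.
Circle about each station: (x + 93.9)² + (y + 157.5)² = 152.74²; (x + 69.8)² + (y − 70.0)² = 76.96²; (x − 209.5)² + (y + 124.0)² = 319.99².
Subtracting pairs of circle equations eliminates x²+y² and gives linear equations (the radical axes):
48.2 x + 455.0 y = -6444.75
606.8 x + 67.0 y = -53421.30
Solving the 2×2 system: x ≈ -87.5, y ≈ -4.9 km.

(-87.5, -4.9)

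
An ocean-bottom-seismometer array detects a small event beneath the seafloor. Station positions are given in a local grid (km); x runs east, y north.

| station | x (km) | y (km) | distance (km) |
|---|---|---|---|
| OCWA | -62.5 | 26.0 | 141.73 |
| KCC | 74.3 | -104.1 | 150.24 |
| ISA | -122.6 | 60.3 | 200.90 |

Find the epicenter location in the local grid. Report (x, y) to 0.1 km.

(77.8, 46.1)

Circle about each station: (x + 62.5)² + (y − 26.0)² = 141.73²; (x − 74.3)² + (y + 104.1)² = 150.24²; (x + 122.6)² + (y − 60.3)² = 200.90².
Subtracting the OCWA equation from the KCC and ISA equations removes the quadratic terms:
273.6 x − 260.2 y = 9290.39
-120.2 x + 68.6 y = -6188.82
Solving the 2×2 system: x ≈ 77.8, y ≈ 46.1 km.
Check against OCWA (with the unrounded x, y): √((x + 62.5)²+(y − 26.0)²) = 141.73 ≈ 141.73 km. ✓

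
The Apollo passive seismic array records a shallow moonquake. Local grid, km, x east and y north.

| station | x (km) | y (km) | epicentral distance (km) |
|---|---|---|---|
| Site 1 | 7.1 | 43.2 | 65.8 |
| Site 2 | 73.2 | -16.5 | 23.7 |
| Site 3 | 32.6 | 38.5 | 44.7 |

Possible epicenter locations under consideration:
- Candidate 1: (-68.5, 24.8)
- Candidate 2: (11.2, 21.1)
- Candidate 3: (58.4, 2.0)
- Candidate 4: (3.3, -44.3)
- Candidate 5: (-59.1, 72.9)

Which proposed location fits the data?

Candidate 3

For each candidate, compare |candidate − station| to the reported distance:
Candidate 1: residuals Site 1 12.0, Site 2 123.9, Site 3 57.3 → max 123.9 km
Candidate 2: residuals Site 1 43.3, Site 2 48.8, Site 3 17.1 → max 48.8 km
Candidate 3: residuals Site 1 0.0, Site 2 0.0, Site 3 0.0 → max 0.0 km
Candidate 4: residuals Site 1 21.8, Site 2 51.5, Site 3 43.1 → max 51.5 km
Candidate 5: residuals Site 1 6.8, Site 2 136.0, Site 3 53.2 → max 136.0 km
Only Candidate 3 has all residuals ≈ 0.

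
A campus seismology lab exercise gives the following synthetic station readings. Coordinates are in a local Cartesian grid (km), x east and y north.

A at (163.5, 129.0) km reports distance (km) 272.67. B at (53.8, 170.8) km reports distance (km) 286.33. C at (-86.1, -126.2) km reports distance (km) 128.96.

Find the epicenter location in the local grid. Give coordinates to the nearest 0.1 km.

Circle about each station: (x − 163.5)² + (y − 129.0)² = 272.67²; (x − 53.8)² + (y − 170.8)² = 286.33²; (x + 86.1)² + (y + 126.2)² = 128.96².
Subtracting the A equation from the B and C equations removes the quadratic terms:
-219.4 x + 83.6 y = -18942.11
-499.2 x − 510.4 y = 37684.65
Solving the 2×2 system: x ≈ 42.4, y ≈ -115.3 km.

42.4 km east, -115.3 km north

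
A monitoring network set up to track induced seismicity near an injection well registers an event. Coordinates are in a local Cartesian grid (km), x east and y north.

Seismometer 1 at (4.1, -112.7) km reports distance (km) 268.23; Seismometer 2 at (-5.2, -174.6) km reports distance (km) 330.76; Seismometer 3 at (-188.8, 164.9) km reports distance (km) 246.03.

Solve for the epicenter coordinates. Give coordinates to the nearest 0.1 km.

(56.8, 150.3)

Circle about each station: (x − 4.1)² + (y + 112.7)² = 268.23²; (x + 5.2)² + (y + 174.6)² = 330.76²; (x + 188.8)² + (y − 164.9)² = 246.03².
Subtracting the Seismometer 1 equation from the Seismometer 2 and Seismometer 3 equations removes the quadratic terms:
-18.6 x − 123.8 y = -19660.74
-385.8 x + 555.2 y = 61535.92
Solving the 2×2 system: x ≈ 56.8, y ≈ 150.3 km.
Check against Seismometer 1 (with the unrounded x, y): √((x − 4.1)²+(y + 112.7)²) = 268.20 ≈ 268.23 km. ✓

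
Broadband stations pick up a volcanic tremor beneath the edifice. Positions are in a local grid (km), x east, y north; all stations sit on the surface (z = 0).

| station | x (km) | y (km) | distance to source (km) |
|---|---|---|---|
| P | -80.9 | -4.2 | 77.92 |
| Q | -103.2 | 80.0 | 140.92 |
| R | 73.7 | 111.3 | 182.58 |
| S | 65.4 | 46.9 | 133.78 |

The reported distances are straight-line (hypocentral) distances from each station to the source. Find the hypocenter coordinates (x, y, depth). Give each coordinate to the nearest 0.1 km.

Each station gives a sphere (x−x_i)² + (y−y_i)² + z² = d_i² (stations at z=0).
Subtracting the P sphere from Q and R: z² cancels, leaving linear equations in x and y:
-44.6 x + 168.4 y = -3299.13
309.2 x + 231.0 y = -16007.00
Solving: x ≈ -30.999, y ≈ -27.801 km (keep extra digits for the depth step; rounded: -31.0, -27.8).
Then from the P sphere: z² = 77.92² − (x + 80.9)² − (y + 4.2)² with x = -30.999, y = -27.801, so z ≈ 54.995 ≈ 55.0 km.
Check against S (with the unrounded solution): distance 133.78 ≈ 133.78 km. ✓

(-31.0, -27.8, 55.0)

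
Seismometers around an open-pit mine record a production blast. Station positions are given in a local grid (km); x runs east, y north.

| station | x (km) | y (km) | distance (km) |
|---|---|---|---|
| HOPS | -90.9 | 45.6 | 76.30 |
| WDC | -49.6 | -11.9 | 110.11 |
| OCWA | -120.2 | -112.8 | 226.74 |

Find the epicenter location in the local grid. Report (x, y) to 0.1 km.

Circle about each station: (x + 90.9)² + (y − 45.6)² = 76.30²; (x + 49.6)² + (y + 11.9)² = 110.11²; (x + 120.2)² + (y + 112.8)² = 226.74².
Subtracting pairs of circle equations eliminates x²+y² and gives linear equations (the radical axes):
82.6 x − 115.0 y = -14042.92
-58.6 x − 316.8 y = -28759.63
Solving the 2×2 system: x ≈ -34.7, y ≈ 97.2 km.

-34.7 km east, 97.2 km north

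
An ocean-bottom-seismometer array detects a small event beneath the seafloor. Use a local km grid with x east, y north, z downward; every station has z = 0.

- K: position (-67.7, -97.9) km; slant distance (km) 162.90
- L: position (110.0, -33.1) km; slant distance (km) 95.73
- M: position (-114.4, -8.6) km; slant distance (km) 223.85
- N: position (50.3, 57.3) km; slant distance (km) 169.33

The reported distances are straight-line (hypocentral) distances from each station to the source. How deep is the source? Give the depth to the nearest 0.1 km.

z ≈ 66.7 km

Each station gives a sphere (x−x_i)² + (y−y_i)² + z² = d_i² (stations at z=0).
Subtracting the K sphere from L and M: z² cancels, leaving linear equations in x and y:
355.4 x + 129.6 y = 16400.09
-93.4 x + 178.6 y = -24578.79
Solving: x ≈ 80.902, y ≈ -95.311 km (keep extra digits for the depth step; rounded: 80.9, -95.3).
Then from the K sphere: z² = 162.90² − (x + 67.7)² − (y + 97.9)² with x = 80.902, y = -95.311, so z ≈ 66.687 ≈ 66.7 km.
Check against N (with the unrounded solution): distance 169.33 ≈ 169.33 km. ✓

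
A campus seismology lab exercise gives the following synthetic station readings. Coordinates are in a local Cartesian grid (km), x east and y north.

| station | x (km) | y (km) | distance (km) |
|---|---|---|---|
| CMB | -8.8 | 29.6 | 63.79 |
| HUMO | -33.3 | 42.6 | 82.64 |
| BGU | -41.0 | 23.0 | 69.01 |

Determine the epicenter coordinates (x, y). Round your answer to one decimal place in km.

-1.8 km east, -33.8 km north

Circle about each station: (x + 8.8)² + (y − 29.6)² = 63.79²; (x + 33.3)² + (y − 42.6)² = 82.64²; (x + 41.0)² + (y − 23.0)² = 69.01².
Subtracting the CMB equation from the HUMO and BGU equations removes the quadratic terms:
-49.0 x + 26.0 y = -790.16
-64.4 x − 13.2 y = 563.18
Solving the 2×2 system: x ≈ -1.8, y ≈ -33.8 km.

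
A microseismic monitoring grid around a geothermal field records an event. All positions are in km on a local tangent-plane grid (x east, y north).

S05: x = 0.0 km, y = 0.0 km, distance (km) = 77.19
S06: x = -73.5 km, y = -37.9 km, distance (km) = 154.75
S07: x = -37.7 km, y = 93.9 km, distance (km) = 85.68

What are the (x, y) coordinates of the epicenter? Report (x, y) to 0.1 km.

Circle about each station: x² + y² = 77.19²; (x + 73.5)² + (y + 37.9)² = 154.75²; (x + 37.7)² + (y − 93.9)² = 85.68².
Subtracting the S05 equation from the S06 and S07 equations removes the quadratic terms:
-147.0 x − 75.8 y = -11150.61
-75.4 x + 187.8 y = 8855.73
Solving the 2×2 system: x ≈ 42.7, y ≈ 64.3 km.

42.7 km east, 64.3 km north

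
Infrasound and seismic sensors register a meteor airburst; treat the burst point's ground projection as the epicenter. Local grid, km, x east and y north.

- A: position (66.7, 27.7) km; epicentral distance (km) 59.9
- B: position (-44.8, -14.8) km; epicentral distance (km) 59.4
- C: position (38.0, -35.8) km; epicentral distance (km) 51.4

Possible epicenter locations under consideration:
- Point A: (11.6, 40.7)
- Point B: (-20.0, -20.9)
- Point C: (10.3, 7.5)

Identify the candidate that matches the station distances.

For each candidate, compare |candidate − station| to the reported distance:
Point A: residuals A 3.3, B 19.7, C 29.5 → max 29.5 km
Point B: residuals A 39.5, B 33.9, C 8.5 → max 39.5 km
Point C: residuals A 0.0, B 0.0, C 0.0 → max 0.0 km
Only Point C has all residuals ≈ 0.

Point C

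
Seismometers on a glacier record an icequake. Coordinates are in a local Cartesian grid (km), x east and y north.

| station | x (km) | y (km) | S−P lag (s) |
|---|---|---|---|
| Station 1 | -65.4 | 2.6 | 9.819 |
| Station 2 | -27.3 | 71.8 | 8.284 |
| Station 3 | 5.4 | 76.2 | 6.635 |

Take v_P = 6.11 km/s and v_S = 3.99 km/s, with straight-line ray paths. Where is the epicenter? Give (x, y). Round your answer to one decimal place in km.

(47.1, 12.3)

Distance from S−P lag: d = Δt · v_P v_S / (v_P − v_S) = Δt · (6.11·3.99)/(6.11−3.99) ≈ 11.4995·Δt.
So d_Station 1 = 112.91, d_Station 2 = 95.26, d_Station 3 = 76.30 km.
Circle about each station: (x + 65.4)² + (y − 2.6)² = 112.91²; (x + 27.3)² + (y − 71.8)² = 95.26²; (x − 5.4)² + (y − 76.2)² = 76.30².
Subtracting pairs of circle equations eliminates x²+y² and gives linear equations (the radical axes):
76.2 x + 138.4 y = 5290.81
141.6 x + 147.2 y = 8478.66
Solving the 2×2 system: x ≈ 47.1, y ≈ 12.3 km.
Check against Station 1 (with the unrounded x, y): √((x + 65.4)²+(y − 2.6)²) = 112.91 ≈ 112.91 km. ✓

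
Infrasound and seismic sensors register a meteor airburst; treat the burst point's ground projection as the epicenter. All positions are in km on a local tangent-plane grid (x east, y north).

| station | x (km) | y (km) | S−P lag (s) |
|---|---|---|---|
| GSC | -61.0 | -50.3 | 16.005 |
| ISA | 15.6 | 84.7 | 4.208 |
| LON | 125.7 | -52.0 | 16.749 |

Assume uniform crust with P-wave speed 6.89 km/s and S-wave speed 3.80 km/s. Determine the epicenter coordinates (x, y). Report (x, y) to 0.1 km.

x ≈ 28.6 km, y ≈ 51.5 km

Distance from S−P lag: d = Δt · v_P v_S / (v_P − v_S) = Δt · (6.89·3.80)/(6.89−3.80) ≈ 8.4731·Δt.
So d_GSC = 135.61, d_ISA = 35.65, d_LON = 141.92 km.
Circle about each station: (x + 61.0)² + (y + 50.3)² = 135.61²; (x − 15.6)² + (y − 84.7)² = 35.65²; (x − 125.7)² + (y + 52.0)² = 141.92².
Subtracting the GSC equation from the ISA and LON equations removes the quadratic terms:
153.2 x + 270.0 y = 18285.51
373.4 x − 3.4 y = 10502.19
Solving the 2×2 system: x ≈ 28.6, y ≈ 51.5 km.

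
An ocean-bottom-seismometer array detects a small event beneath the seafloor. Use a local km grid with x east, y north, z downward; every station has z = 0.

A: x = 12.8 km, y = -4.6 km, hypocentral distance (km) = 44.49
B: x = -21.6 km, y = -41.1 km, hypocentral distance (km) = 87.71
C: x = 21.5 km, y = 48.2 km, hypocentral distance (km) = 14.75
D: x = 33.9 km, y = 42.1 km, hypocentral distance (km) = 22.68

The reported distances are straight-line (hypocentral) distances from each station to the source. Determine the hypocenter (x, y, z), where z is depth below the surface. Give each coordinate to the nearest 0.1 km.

(12.8, 39.2, 7.8)

Each station gives a sphere (x−x_i)² + (y−y_i)² + z² = d_i² (stations at z=0).
Subtracting the A sphere from B and C: z² cancels, leaving linear equations in x and y:
-68.8 x − 73.0 y = -3742.91
17.4 x + 105.6 y = 4362.29
Solving: x ≈ 12.811, y ≈ 39.199 km (keep extra digits for the depth step; rounded: 12.8, 39.2).
Then from the A sphere: z² = 44.49² − (x − 12.8)² − (y + 4.6)² with x = 12.811, y = 39.199, so z ≈ 7.811 ≈ 7.8 km.
Check against D (with the unrounded solution): distance 22.68 ≈ 22.68 km. ✓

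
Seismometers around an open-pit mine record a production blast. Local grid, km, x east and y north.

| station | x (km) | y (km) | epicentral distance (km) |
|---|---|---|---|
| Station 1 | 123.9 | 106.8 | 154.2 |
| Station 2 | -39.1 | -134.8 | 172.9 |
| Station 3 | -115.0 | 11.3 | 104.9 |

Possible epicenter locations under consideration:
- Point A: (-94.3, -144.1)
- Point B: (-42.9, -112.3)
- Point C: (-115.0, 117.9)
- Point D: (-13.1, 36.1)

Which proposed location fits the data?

Point D

For each candidate, compare |candidate − station| to the reported distance:
Point A: residuals Station 1 178.3, Station 2 116.9, Station 3 51.9 → max 178.3 km
Point B: residuals Station 1 121.2, Station 2 150.1, Station 3 38.2 → max 150.1 km
Point C: residuals Station 1 85.0, Station 2 91.0, Station 3 1.7 → max 91.0 km
Point D: residuals Station 1 0.0, Station 2 0.0, Station 3 0.0 → max 0.0 km
Only Point D has all residuals ≈ 0.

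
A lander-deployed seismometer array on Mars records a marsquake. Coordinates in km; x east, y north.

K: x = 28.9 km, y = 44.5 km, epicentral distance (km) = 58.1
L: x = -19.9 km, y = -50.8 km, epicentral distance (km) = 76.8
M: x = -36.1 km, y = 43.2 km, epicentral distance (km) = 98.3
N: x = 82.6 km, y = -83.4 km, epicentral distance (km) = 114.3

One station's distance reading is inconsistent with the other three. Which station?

Solve using three stations at a time. Using K, L, M (subtract circle equations pairwise → linear system) gives (x, y) ≈ (45.9, -11.1).
Distances from that point to each station vs reported:
  K: calculated 58.1 vs reported 58.1 → residual 0.0 km
  L: calculated 76.8 vs reported 76.8 → residual 0.0 km
  M: calculated 98.3 vs reported 98.3 → residual 0.0 km
  N: calculated 81.1 vs reported 114.3 → residual 33.2 km
K, L, M are mutually consistent (residuals ≈ 0); N is off by 33.2 km.

N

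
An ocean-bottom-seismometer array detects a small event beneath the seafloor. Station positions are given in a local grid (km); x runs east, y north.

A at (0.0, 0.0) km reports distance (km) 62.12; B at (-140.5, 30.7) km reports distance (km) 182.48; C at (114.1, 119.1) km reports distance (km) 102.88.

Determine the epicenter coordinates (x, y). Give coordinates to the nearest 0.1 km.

x ≈ 41.3 km, y ≈ 46.4 km

Circle about each station: x² + y² = 62.12²; (x + 140.5)² + (y − 30.7)² = 182.48²; (x − 114.1)² + (y − 119.1)² = 102.88².
Subtracting pairs of circle equations eliminates x²+y² and gives linear equations (the radical axes):
-281.0 x + 61.4 y = -8757.32
228.2 x + 238.2 y = 20478.22
Solving the 2×2 system: x ≈ 41.3, y ≈ 46.4 km.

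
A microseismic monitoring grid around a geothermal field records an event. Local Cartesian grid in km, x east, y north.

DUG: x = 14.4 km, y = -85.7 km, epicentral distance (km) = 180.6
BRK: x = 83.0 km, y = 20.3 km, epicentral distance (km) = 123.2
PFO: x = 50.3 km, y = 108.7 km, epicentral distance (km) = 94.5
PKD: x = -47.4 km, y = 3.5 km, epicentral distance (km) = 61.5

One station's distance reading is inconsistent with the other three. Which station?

Solve using three stations at a time. Using BRK, PFO, PKD (subtract circle equations pairwise → linear system) gives (x, y) ≈ (-32.5, 63.2).
Distances from that point to each station vs reported:
  DUG: calculated 156.1 vs reported 180.6 → residual 24.5 km
  BRK: calculated 123.2 vs reported 123.2 → residual 0.0 km
  PFO: calculated 94.5 vs reported 94.5 → residual 0.0 km
  PKD: calculated 61.5 vs reported 61.5 → residual 0.0 km
BRK, PFO, PKD are mutually consistent (residuals ≈ 0); DUG is off by 24.5 km.

DUG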